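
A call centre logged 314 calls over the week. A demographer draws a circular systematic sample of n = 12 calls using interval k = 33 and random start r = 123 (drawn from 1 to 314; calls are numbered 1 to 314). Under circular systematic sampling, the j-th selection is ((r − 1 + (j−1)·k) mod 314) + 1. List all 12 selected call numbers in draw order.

Selection 1: 123
Selection 2: 123 + 33 = 156
Selection 3: 156 + 33 = 189
Selection 4: 189 + 33 = 222
Selection 5: 222 + 33 = 255
Selection 6: 255 + 33 = 288
Selection 7: 288 + 33 = 321 → 321 − 314 = 7
Selection 8: 7 + 33 = 40
Selection 9: 40 + 33 = 73
Selection 10: 73 + 33 = 106
Selection 11: 106 + 33 = 139
Selection 12: 139 + 33 = 172

123, 156, 189, 222, 255, 288, 7, 40, 73, 106, 139, 172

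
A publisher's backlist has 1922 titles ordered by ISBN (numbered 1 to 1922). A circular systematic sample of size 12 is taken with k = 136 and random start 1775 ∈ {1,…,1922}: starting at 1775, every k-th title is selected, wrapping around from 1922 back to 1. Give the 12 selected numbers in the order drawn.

Selection 1: 1775
Selection 2: 1775 + 136 = 1911
Selection 3: 1911 + 136 = 2047 → 2047 − 1922 = 125
Selection 4: 125 + 136 = 261
Selection 5: 261 + 136 = 397
Selection 6: 397 + 136 = 533
Selection 7: 533 + 136 = 669
Selection 8: 669 + 136 = 805
Selection 9: 805 + 136 = 941
Selection 10: 941 + 136 = 1077
Selection 11: 1077 + 136 = 1213
Selection 12: 1213 + 136 = 1349

1775, 1911, 125, 261, 397, 533, 669, 805, 941, 1077, 1213, 1349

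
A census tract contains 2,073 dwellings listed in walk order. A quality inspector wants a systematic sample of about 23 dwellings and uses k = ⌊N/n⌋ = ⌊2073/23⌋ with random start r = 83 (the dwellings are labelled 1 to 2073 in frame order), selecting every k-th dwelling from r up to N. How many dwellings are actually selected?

23

k = ⌊2073/23⌋ = 90
Achieved size = ⌊(2073 − 83)/90⌋ + 1 = ⌊1990/90⌋ + 1 = 22 + 1 = 23
(last selection: 83 + 22×90 = 2063 ≤ 2073; next would be 2153 > 2073)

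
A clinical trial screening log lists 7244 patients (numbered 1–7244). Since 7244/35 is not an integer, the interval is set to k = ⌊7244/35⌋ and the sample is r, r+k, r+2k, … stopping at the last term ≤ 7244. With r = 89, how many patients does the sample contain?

35

k = ⌊7244/35⌋ = 206
Achieved size = ⌊(7244 − 89)/206⌋ + 1 = ⌊7155/206⌋ + 1 = 34 + 1 = 35
(last selection: 89 + 34×206 = 7093 ≤ 7244; next would be 7299 > 7244)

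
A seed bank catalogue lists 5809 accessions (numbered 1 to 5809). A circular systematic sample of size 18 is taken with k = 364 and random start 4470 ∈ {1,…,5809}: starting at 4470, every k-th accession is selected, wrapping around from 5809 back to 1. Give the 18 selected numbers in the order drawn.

4470, 4834, 5198, 5562, 117, 481, 845, 1209, 1573, 1937, 2301, 2665, 3029, 3393, 3757, 4121, 4485, 4849

Selection 1: 4470
Selection 2: 4470 + 364 = 4834
Selection 3: 4834 + 364 = 5198
Selection 4: 5198 + 364 = 5562
Selection 5: 5562 + 364 = 5926 → 5926 − 5809 = 117
Selection 6: 117 + 364 = 481
Selection 7: 481 + 364 = 845
Selection 8: 845 + 364 = 1209
Selection 9: 1209 + 364 = 1573
Selection 10: 1573 + 364 = 1937
Selection 11: 1937 + 364 = 2301
Selection 12: 2301 + 364 = 2665
Selection 13: 2665 + 364 = 3029
Selection 14: 3029 + 364 = 3393
Selection 15: 3393 + 364 = 3757
Selection 16: 3757 + 364 = 4121
Selection 17: 4121 + 364 = 4485
Selection 18: 4485 + 364 = 4849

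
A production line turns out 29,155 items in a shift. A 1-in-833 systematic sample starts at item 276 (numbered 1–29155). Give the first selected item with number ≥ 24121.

24433

k = 833
Steps past start: ⌈(24121 − 276)/833⌉ = ⌈23845/833⌉ = 29
Selected item: 276 + 29×833 = 24433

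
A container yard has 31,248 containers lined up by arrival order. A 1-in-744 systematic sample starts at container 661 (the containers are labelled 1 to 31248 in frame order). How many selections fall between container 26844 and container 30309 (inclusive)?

k = 744
First selection ≥ 26844: 661 + ⌈(26844−661)/744⌉·744 = 661 + 36×744 = 27445
Last selection ≤ 30309: 661 + ⌊(30309−661)/744⌋·744 = 661 + 39×744 = 29677
Count = 39 − 36 + 1 = 4

4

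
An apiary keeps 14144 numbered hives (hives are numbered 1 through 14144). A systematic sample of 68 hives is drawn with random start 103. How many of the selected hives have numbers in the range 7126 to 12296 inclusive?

25

k = 14144/68 = 208
First selection ≥ 7126: 103 + ⌈(7126−103)/208⌉·208 = 103 + 34×208 = 7175
Last selection ≤ 12296: 103 + ⌊(12296−103)/208⌋·208 = 103 + 58×208 = 12167
Count = 58 − 34 + 1 = 25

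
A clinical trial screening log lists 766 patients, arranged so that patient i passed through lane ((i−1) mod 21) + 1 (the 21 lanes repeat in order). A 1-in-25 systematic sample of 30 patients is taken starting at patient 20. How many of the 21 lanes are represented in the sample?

21

Consecutive selections differ by k = 25, so their lane numbers differ by 25 mod 21 = 4.
gcd(25, 21) = 1, so the sample visits 21/1 = 21 distinct residues mod 21.
Start 20 is lane 20; the lanes hit are 1, 2, 3, 4, 5, 6, 7, 8, 9, 10, 11, 12, 13, 14, 15, 16, 17, 18, 19, 20, 21.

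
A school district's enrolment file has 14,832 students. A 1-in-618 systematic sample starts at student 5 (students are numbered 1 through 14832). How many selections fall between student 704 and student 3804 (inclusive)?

k = 618
First selection ≥ 704: 5 + ⌈(704−5)/618⌉·618 = 5 + 2×618 = 1241
Last selection ≤ 3804: 5 + ⌊(3804−5)/618⌋·618 = 5 + 6×618 = 3713
Count = 6 − 2 + 1 = 5

5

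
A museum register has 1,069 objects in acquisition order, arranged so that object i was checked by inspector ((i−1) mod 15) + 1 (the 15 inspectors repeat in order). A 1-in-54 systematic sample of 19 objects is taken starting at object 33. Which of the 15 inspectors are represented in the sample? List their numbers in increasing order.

3, 6, 9, 12, 15

Consecutive selections differ by k = 54, so their inspector numbers differ by 54 mod 15 = 9.
gcd(54, 15) = 3, so the sample visits 15/3 = 5 distinct residues mod 15.
Start 33 is inspector 3; the inspectors hit are 3, 6, 9, 12, 15.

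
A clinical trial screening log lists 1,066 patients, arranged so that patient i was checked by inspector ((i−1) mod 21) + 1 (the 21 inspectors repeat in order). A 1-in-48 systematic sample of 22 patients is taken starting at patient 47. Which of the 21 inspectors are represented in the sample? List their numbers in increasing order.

2, 5, 8, 11, 14, 17, 20

Consecutive selections differ by k = 48, so their inspector numbers differ by 48 mod 21 = 6.
gcd(48, 21) = 3, so the sample visits 21/3 = 7 distinct residues mod 21.
Start 47 is inspector 5; the inspectors hit are 2, 5, 8, 11, 14, 17, 20.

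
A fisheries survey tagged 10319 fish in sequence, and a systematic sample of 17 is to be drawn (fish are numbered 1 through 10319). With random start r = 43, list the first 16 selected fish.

k = N/n = 10319/17 = 607
fish 1: 43
fish 2: 43 + 607 = 650
fish 3: 650 + 607 = 1257
fish 4: 1257 + 607 = 1864
fish 5: 1864 + 607 = 2471
fish 6: 2471 + 607 = 3078
fish 7: 3078 + 607 = 3685
fish 8: 3685 + 607 = 4292
fish 9: 4292 + 607 = 4899
fish 10: 4899 + 607 = 5506
fish 11: 5506 + 607 = 6113
fish 12: 6113 + 607 = 6720
fish 13: 6720 + 607 = 7327
fish 14: 7327 + 607 = 7934
fish 15: 7934 + 607 = 8541
fish 16: 8541 + 607 = 9148

43, 650, 1257, 1864, 2471, 3078, 3685, 4292, 4899, 5506, 6113, 6720, 7327, 7934, 8541, 9148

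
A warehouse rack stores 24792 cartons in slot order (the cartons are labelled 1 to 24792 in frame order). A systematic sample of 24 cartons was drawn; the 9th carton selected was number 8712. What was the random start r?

k = 24792/24 = 1033
r = 8712 − (9−1)×1033 = 8712 − 8264 = 448

448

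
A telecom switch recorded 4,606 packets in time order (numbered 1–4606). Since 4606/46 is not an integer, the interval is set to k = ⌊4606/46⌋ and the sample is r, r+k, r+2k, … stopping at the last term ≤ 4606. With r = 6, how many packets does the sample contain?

47

k = ⌊4606/46⌋ = 100
Achieved size = ⌊(4606 − 6)/100⌋ + 1 = ⌊4600/100⌋ + 1 = 46 + 1 = 47
(last selection: 6 + 46×100 = 4606 ≤ 4606; next would be 4706 > 4606)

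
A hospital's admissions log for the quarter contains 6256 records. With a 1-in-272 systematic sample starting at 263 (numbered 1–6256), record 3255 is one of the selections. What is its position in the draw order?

12

k = 272
position = (3255 − 263)/272 + 1 = 2992/272 + 1 = 11 + 1 = 12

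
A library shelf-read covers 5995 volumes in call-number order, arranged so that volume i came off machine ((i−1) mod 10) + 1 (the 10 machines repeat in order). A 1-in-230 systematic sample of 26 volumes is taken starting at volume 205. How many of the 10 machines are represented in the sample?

Consecutive selections differ by k = 230, so their machine numbers differ by 230 mod 10 = 0.
gcd(230, 10) = 10, so the sample visits 10/10 = 1 distinct residues mod 10.
Start 205 is machine 5; the machines hit are 5.

1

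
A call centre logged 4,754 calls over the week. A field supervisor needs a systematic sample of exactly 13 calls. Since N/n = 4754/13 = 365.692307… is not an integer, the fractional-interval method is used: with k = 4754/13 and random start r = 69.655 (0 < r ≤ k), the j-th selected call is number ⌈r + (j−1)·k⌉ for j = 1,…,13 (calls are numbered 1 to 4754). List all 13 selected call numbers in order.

70, 436, 802, 1167, 1533, 1899, 2264, 2630, 2996, 3361, 3727, 4093, 4458

j=1: r + 0k = 69.655 → ⌈·⌉ = 70
j=2: r + 1k = 435.347307… → ⌈·⌉ = 436
j=3: r + 2k = 801.039615… → ⌈·⌉ = 802
j=4: r + 3k = 1166.731923… → ⌈·⌉ = 1167
j=5: r + 4k = 1532.424230… → ⌈·⌉ = 1533
j=6: r + 5k = 1898.116538… → ⌈·⌉ = 1899
j=7: r + 6k = 2263.808846… → ⌈·⌉ = 2264
j=8: r + 7k = 2629.501153… → ⌈·⌉ = 2630
j=9: r + 8k = 2995.193461… → ⌈·⌉ = 2996
j=10: r + 9k = 3360.885769… → ⌈·⌉ = 3361
j=11: r + 10k = 3726.578076… → ⌈·⌉ = 3727
j=12: r + 11k = 4092.270384… → ⌈·⌉ = 4093
j=13: r + 12k = 4457.962692… → ⌈·⌉ = 4458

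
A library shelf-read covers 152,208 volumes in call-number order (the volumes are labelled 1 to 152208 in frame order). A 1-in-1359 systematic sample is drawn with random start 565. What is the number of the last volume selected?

151414

k = 1359
112th selection = r + (112−1)·k = 565 + 111×1359 = 565 + 150849 = 151414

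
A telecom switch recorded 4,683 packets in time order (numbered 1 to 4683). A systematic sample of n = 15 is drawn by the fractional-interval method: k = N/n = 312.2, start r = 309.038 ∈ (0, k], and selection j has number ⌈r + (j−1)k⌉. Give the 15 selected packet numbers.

310, 622, 934, 1246, 1558, 1871, 2183, 2495, 2807, 3119, 3432, 3744, 4056, 4368, 4680

j=1: r + 0k = 309.038 → ⌈·⌉ = 310
j=2: r + 1k = 621.238 → ⌈·⌉ = 622
j=3: r + 2k = 933.438 → ⌈·⌉ = 934
j=4: r + 3k = 1245.638 → ⌈·⌉ = 1246
j=5: r + 4k = 1557.838 → ⌈·⌉ = 1558
j=6: r + 5k = 1870.038 → ⌈·⌉ = 1871
j=7: r + 6k = 2182.238 → ⌈·⌉ = 2183
j=8: r + 7k = 2494.438 → ⌈·⌉ = 2495
j=9: r + 8k = 2806.638 → ⌈·⌉ = 2807
j=10: r + 9k = 3118.838 → ⌈·⌉ = 3119
j=11: r + 10k = 3431.038 → ⌈·⌉ = 3432
j=12: r + 11k = 3743.238 → ⌈·⌉ = 3744
j=13: r + 12k = 4055.438 → ⌈·⌉ = 4056
j=14: r + 13k = 4367.638 → ⌈·⌉ = 4368
j=15: r + 14k = 4679.838 → ⌈·⌉ = 4680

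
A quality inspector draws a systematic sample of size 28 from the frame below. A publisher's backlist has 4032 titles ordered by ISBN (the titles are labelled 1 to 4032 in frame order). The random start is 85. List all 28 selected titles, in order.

k = N/n = 4032/28 = 144
title 1: 85
title 2: 85 + 144 = 229
title 3: 229 + 144 = 373
title 4: 373 + 144 = 517
title 5: 517 + 144 = 661
title 6: 661 + 144 = 805
title 7: 805 + 144 = 949
title 8: 949 + 144 = 1093
title 9: 1093 + 144 = 1237
title 10: 1237 + 144 = 1381
title 11: 1381 + 144 = 1525
title 12: 1525 + 144 = 1669
title 13: 1669 + 144 = 1813
title 14: 1813 + 144 = 1957
title 15: 1957 + 144 = 2101
title 16: 2101 + 144 = 2245
title 17: 2245 + 144 = 2389
title 18: 2389 + 144 = 2533
title 19: 2533 + 144 = 2677
title 20: 2677 + 144 = 2821
title 21: 2821 + 144 = 2965
title 22: 2965 + 144 = 3109
title 23: 3109 + 144 = 3253
title 24: 3253 + 144 = 3397
title 25: 3397 + 144 = 3541
title 26: 3541 + 144 = 3685
title 27: 3685 + 144 = 3829
title 28: 3829 + 144 = 3973

85, 229, 373, 517, 661, 805, 949, 1093, 1237, 1381, 1525, 1669, 1813, 1957, 2101, 2245, 2389, 2533, 2677, 2821, 2965, 3109, 3253, 3397, 3541, 3685, 3829, 3973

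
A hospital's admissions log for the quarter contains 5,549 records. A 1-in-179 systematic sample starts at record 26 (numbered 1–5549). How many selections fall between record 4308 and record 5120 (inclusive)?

k = 179
First selection ≥ 4308: 26 + ⌈(4308−26)/179⌉·179 = 26 + 24×179 = 4322
Last selection ≤ 5120: 26 + ⌊(5120−26)/179⌋·179 = 26 + 28×179 = 5038
Count = 28 − 24 + 1 = 5

5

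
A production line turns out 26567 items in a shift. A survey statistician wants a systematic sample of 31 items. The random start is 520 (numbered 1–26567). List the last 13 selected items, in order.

k = N/n = 26567/31 = 857
19th selection = 520 + 18×857 = 15946
20th: 15946 + 857 = 16803
21st: 16803 + 857 = 17660
22nd: 17660 + 857 = 18517
23rd: 18517 + 857 = 19374
24th: 19374 + 857 = 20231
25th: 20231 + 857 = 21088
26th: 21088 + 857 = 21945
27th: 21945 + 857 = 22802
28th: 22802 + 857 = 23659
29th: 23659 + 857 = 24516
30th: 24516 + 857 = 25373
31st: 25373 + 857 = 26230

15946, 16803, 17660, 18517, 19374, 20231, 21088, 21945, 22802, 23659, 24516, 25373, 26230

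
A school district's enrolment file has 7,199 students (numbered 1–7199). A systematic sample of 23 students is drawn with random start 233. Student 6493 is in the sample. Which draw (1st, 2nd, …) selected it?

21

k = 7199/23 = 313
position = (6493 − 233)/313 + 1 = 6260/313 + 1 = 20 + 1 = 21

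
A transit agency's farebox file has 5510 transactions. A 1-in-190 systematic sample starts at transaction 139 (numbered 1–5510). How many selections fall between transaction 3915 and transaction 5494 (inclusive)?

k = 190
First selection ≥ 3915: 139 + ⌈(3915−139)/190⌉·190 = 139 + 20×190 = 3939
Last selection ≤ 5494: 139 + ⌊(5494−139)/190⌋·190 = 139 + 28×190 = 5459
Count = 28 − 20 + 1 = 9

9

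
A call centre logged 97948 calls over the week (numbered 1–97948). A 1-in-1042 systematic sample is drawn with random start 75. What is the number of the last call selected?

96981

k = 1042
94th selection = r + (94−1)·k = 75 + 93×1042 = 75 + 96906 = 96981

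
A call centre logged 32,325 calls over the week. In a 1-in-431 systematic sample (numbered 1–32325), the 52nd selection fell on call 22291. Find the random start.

310

k = 431
r = 22291 − (52−1)×431 = 22291 − 21981 = 310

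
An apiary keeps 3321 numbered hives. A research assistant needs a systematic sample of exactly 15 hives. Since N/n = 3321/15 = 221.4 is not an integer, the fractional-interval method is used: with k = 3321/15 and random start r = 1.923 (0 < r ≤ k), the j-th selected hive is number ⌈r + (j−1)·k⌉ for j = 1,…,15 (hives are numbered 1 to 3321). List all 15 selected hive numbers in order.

j=1: r + 0k = 1.923 → ⌈·⌉ = 2
j=2: r + 1k = 223.323 → ⌈·⌉ = 224
j=3: r + 2k = 444.723 → ⌈·⌉ = 445
j=4: r + 3k = 666.123 → ⌈·⌉ = 667
j=5: r + 4k = 887.523 → ⌈·⌉ = 888
j=6: r + 5k = 1108.923 → ⌈·⌉ = 1109
j=7: r + 6k = 1330.323 → ⌈·⌉ = 1331
j=8: r + 7k = 1551.723 → ⌈·⌉ = 1552
j=9: r + 8k = 1773.123 → ⌈·⌉ = 1774
j=10: r + 9k = 1994.523 → ⌈·⌉ = 1995
j=11: r + 10k = 2215.923 → ⌈·⌉ = 2216
j=12: r + 11k = 2437.323 → ⌈·⌉ = 2438
j=13: r + 12k = 2658.723 → ⌈·⌉ = 2659
j=14: r + 13k = 2880.123 → ⌈·⌉ = 2881
j=15: r + 14k = 3101.523 → ⌈·⌉ = 3102

2, 224, 445, 667, 888, 1109, 1331, 1552, 1774, 1995, 2216, 2438, 2659, 2881, 3102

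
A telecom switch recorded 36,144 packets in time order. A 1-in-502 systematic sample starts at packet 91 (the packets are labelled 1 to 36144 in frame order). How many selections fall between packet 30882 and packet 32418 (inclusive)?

3

k = 502
First selection ≥ 30882: 91 + ⌈(30882−91)/502⌉·502 = 91 + 62×502 = 31215
Last selection ≤ 32418: 91 + ⌊(32418−91)/502⌋·502 = 91 + 64×502 = 32219
Count = 64 − 62 + 1 = 3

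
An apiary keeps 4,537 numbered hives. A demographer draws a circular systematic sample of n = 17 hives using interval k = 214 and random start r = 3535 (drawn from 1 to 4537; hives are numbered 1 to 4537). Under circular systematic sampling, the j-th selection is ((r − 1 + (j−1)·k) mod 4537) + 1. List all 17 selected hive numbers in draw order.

3535, 3749, 3963, 4177, 4391, 68, 282, 496, 710, 924, 1138, 1352, 1566, 1780, 1994, 2208, 2422

Selection 1: 3535
Selection 2: 3535 + 214 = 3749
Selection 3: 3749 + 214 = 3963
Selection 4: 3963 + 214 = 4177
Selection 5: 4177 + 214 = 4391
Selection 6: 4391 + 214 = 4605 → 4605 − 4537 = 68
Selection 7: 68 + 214 = 282
Selection 8: 282 + 214 = 496
Selection 9: 496 + 214 = 710
Selection 10: 710 + 214 = 924
Selection 11: 924 + 214 = 1138
Selection 12: 1138 + 214 = 1352
Selection 13: 1352 + 214 = 1566
Selection 14: 1566 + 214 = 1780
Selection 15: 1780 + 214 = 1994
Selection 16: 1994 + 214 = 2208
Selection 17: 2208 + 214 = 2422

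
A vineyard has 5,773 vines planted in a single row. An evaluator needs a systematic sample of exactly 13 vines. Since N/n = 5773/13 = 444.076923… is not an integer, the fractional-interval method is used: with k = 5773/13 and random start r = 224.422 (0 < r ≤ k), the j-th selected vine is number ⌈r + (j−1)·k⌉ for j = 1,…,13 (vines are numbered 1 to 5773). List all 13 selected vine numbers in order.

j=1: r + 0k = 224.422 → ⌈·⌉ = 225
j=2: r + 1k = 668.498923… → ⌈·⌉ = 669
j=3: r + 2k = 1112.575846… → ⌈·⌉ = 1113
j=4: r + 3k = 1556.652769… → ⌈·⌉ = 1557
j=5: r + 4k = 2000.729692… → ⌈·⌉ = 2001
j=6: r + 5k = 2444.806615… → ⌈·⌉ = 2445
j=7: r + 6k = 2888.883538… → ⌈·⌉ = 2889
j=8: r + 7k = 3332.960461… → ⌈·⌉ = 3333
j=9: r + 8k = 3777.037384… → ⌈·⌉ = 3778
j=10: r + 9k = 4221.114307… → ⌈·⌉ = 4222
j=11: r + 10k = 4665.191230… → ⌈·⌉ = 4666
j=12: r + 11k = 5109.268153… → ⌈·⌉ = 5110
j=13: r + 12k = 5553.345076… → ⌈·⌉ = 5554

225, 669, 1113, 1557, 2001, 2445, 2889, 3333, 3778, 4222, 4666, 5110, 5554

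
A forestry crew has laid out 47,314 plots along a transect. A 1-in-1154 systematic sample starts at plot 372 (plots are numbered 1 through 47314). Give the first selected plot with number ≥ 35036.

36146

k = 1154
Steps past start: ⌈(35036 − 372)/1154⌉ = ⌈34664/1154⌉ = 31
Selected plot: 372 + 31×1154 = 36146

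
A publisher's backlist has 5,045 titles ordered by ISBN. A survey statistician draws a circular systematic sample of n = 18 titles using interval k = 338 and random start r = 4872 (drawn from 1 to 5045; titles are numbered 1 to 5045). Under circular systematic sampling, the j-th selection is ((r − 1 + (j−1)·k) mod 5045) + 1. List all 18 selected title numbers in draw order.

4872, 165, 503, 841, 1179, 1517, 1855, 2193, 2531, 2869, 3207, 3545, 3883, 4221, 4559, 4897, 190, 528

Selection 1: 4872
Selection 2: 4872 + 338 = 5210 → 5210 − 5045 = 165
Selection 3: 165 + 338 = 503
Selection 4: 503 + 338 = 841
Selection 5: 841 + 338 = 1179
Selection 6: 1179 + 338 = 1517
Selection 7: 1517 + 338 = 1855
Selection 8: 1855 + 338 = 2193
Selection 9: 2193 + 338 = 2531
Selection 10: 2531 + 338 = 2869
Selection 11: 2869 + 338 = 3207
Selection 12: 3207 + 338 = 3545
Selection 13: 3545 + 338 = 3883
Selection 14: 3883 + 338 = 4221
Selection 15: 4221 + 338 = 4559
Selection 16: 4559 + 338 = 4897
Selection 17: 4897 + 338 = 5235 → 5235 − 5045 = 190
Selection 18: 190 + 338 = 528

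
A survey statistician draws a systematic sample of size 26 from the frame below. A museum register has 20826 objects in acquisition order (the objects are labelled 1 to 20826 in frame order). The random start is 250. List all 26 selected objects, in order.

k = N/n = 20826/26 = 801
object 1: 250
object 2: 250 + 801 = 1051
object 3: 1051 + 801 = 1852
object 4: 1852 + 801 = 2653
object 5: 2653 + 801 = 3454
object 6: 3454 + 801 = 4255
object 7: 4255 + 801 = 5056
object 8: 5056 + 801 = 5857
object 9: 5857 + 801 = 6658
object 10: 6658 + 801 = 7459
object 11: 7459 + 801 = 8260
object 12: 8260 + 801 = 9061
object 13: 9061 + 801 = 9862
object 14: 9862 + 801 = 10663
object 15: 10663 + 801 = 11464
object 16: 11464 + 801 = 12265
object 17: 12265 + 801 = 13066
object 18: 13066 + 801 = 13867
object 19: 13867 + 801 = 14668
object 20: 14668 + 801 = 15469
object 21: 15469 + 801 = 16270
object 22: 16270 + 801 = 17071
object 23: 17071 + 801 = 17872
object 24: 17872 + 801 = 18673
object 25: 18673 + 801 = 19474
object 26: 19474 + 801 = 20275

250, 1051, 1852, 2653, 3454, 4255, 5056, 5857, 6658, 7459, 8260, 9061, 9862, 10663, 11464, 12265, 13066, 13867, 14668, 15469, 16270, 17071, 17872, 18673, 19474, 20275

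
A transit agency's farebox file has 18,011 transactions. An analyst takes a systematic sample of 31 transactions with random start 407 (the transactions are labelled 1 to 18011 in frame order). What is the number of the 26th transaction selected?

k = 18011/31 = 581
26th selection = r + (26−1)·k = 407 + 25×581 = 407 + 14525 = 14932

14932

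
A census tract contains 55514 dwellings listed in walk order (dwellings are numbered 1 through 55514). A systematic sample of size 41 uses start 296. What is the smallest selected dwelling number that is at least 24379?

k = 55514/41 = 1354
Steps past start: ⌈(24379 − 296)/1354⌉ = ⌈24083/1354⌉ = 18
Selected dwelling: 296 + 18×1354 = 24668

24668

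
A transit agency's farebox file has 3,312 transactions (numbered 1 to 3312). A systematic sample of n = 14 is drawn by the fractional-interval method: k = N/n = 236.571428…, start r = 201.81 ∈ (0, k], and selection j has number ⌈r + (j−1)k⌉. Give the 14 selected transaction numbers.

202, 439, 675, 912, 1149, 1385, 1622, 1858, 2095, 2331, 2568, 2805, 3041, 3278

j=1: r + 0k = 201.81 → ⌈·⌉ = 202
j=2: r + 1k = 438.381428… → ⌈·⌉ = 439
j=3: r + 2k = 674.952857… → ⌈·⌉ = 675
j=4: r + 3k = 911.524285… → ⌈·⌉ = 912
j=5: r + 4k = 1148.095714… → ⌈·⌉ = 1149
j=6: r + 5k = 1384.667142… → ⌈·⌉ = 1385
j=7: r + 6k = 1621.238571… → ⌈·⌉ = 1622
j=8: r + 7k = 1857.81 → ⌈·⌉ = 1858
j=9: r + 8k = 2094.381428… → ⌈·⌉ = 2095
j=10: r + 9k = 2330.952857… → ⌈·⌉ = 2331
j=11: r + 10k = 2567.524285… → ⌈·⌉ = 2568
j=12: r + 11k = 2804.095714… → ⌈·⌉ = 2805
j=13: r + 12k = 3040.667142… → ⌈·⌉ = 3041
j=14: r + 13k = 3277.238571… → ⌈·⌉ = 3278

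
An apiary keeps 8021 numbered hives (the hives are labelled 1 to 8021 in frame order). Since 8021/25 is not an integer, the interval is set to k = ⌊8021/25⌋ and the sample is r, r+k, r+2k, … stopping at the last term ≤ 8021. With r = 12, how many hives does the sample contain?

26

k = ⌊8021/25⌋ = 320
Achieved size = ⌊(8021 − 12)/320⌋ + 1 = ⌊8009/320⌋ + 1 = 25 + 1 = 26
(last selection: 12 + 25×320 = 8012 ≤ 8021; next would be 8332 > 8021)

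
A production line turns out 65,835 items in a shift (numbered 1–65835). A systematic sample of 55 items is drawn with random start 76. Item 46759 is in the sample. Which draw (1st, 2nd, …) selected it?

k = 65835/55 = 1197
position = (46759 − 76)/1197 + 1 = 46683/1197 + 1 = 39 + 1 = 40

40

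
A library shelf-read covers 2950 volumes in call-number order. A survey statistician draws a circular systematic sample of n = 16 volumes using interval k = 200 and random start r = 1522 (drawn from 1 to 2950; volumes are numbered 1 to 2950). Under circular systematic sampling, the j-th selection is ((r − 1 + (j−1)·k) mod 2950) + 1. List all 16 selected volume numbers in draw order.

Selection 1: 1522
Selection 2: 1522 + 200 = 1722
Selection 3: 1722 + 200 = 1922
Selection 4: 1922 + 200 = 2122
Selection 5: 2122 + 200 = 2322
Selection 6: 2322 + 200 = 2522
Selection 7: 2522 + 200 = 2722
Selection 8: 2722 + 200 = 2922
Selection 9: 2922 + 200 = 3122 → 3122 − 2950 = 172
Selection 10: 172 + 200 = 372
Selection 11: 372 + 200 = 572
Selection 12: 572 + 200 = 772
Selection 13: 772 + 200 = 972
Selection 14: 972 + 200 = 1172
Selection 15: 1172 + 200 = 1372
Selection 16: 1372 + 200 = 1572

1522, 1722, 1922, 2122, 2322, 2522, 2722, 2922, 172, 372, 572, 772, 972, 1172, 1372, 1572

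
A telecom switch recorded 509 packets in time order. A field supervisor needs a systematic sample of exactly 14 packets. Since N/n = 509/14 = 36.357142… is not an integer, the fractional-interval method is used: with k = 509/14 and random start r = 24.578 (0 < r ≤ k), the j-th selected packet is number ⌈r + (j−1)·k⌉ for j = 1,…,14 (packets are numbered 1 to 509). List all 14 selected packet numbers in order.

25, 61, 98, 134, 171, 207, 243, 280, 316, 352, 389, 425, 461, 498

j=1: r + 0k = 24.578 → ⌈·⌉ = 25
j=2: r + 1k = 60.935142… → ⌈·⌉ = 61
j=3: r + 2k = 97.292285… → ⌈·⌉ = 98
j=4: r + 3k = 133.649428… → ⌈·⌉ = 134
j=5: r + 4k = 170.006571… → ⌈·⌉ = 171
j=6: r + 5k = 206.363714… → ⌈·⌉ = 207
j=7: r + 6k = 242.720857… → ⌈·⌉ = 243
j=8: r + 7k = 279.078 → ⌈·⌉ = 280
j=9: r + 8k = 315.435142… → ⌈·⌉ = 316
j=10: r + 9k = 351.792285… → ⌈·⌉ = 352
j=11: r + 10k = 388.149428… → ⌈·⌉ = 389
j=12: r + 11k = 424.506571… → ⌈·⌉ = 425
j=13: r + 12k = 460.863714… → ⌈·⌉ = 461
j=14: r + 13k = 497.220857… → ⌈·⌉ = 498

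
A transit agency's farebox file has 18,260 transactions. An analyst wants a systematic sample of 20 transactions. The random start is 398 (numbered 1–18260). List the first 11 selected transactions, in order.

k = N/n = 18260/20 = 913
transaction 1: 398
transaction 2: 398 + 913 = 1311
transaction 3: 1311 + 913 = 2224
transaction 4: 2224 + 913 = 3137
transaction 5: 3137 + 913 = 4050
transaction 6: 4050 + 913 = 4963
transaction 7: 4963 + 913 = 5876
transaction 8: 5876 + 913 = 6789
transaction 9: 6789 + 913 = 7702
transaction 10: 7702 + 913 = 8615
transaction 11: 8615 + 913 = 9528

398, 1311, 2224, 3137, 4050, 4963, 5876, 6789, 7702, 8615, 9528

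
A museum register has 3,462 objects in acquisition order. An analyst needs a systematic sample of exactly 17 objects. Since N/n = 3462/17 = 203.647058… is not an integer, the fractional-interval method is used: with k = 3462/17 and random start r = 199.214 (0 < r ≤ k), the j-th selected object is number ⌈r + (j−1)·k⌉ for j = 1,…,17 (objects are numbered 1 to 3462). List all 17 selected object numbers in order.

j=1: r + 0k = 199.214 → ⌈·⌉ = 200
j=2: r + 1k = 402.861058… → ⌈·⌉ = 403
j=3: r + 2k = 606.508117… → ⌈·⌉ = 607
j=4: r + 3k = 810.155176… → ⌈·⌉ = 811
j=5: r + 4k = 1013.802235… → ⌈·⌉ = 1014
j=6: r + 5k = 1217.449294… → ⌈·⌉ = 1218
j=7: r + 6k = 1421.096352… → ⌈·⌉ = 1422
j=8: r + 7k = 1624.743411… → ⌈·⌉ = 1625
j=9: r + 8k = 1828.390470… → ⌈·⌉ = 1829
j=10: r + 9k = 2032.037529… → ⌈·⌉ = 2033
j=11: r + 10k = 2235.684588… → ⌈·⌉ = 2236
j=12: r + 11k = 2439.331647… → ⌈·⌉ = 2440
j=13: r + 12k = 2642.978705… → ⌈·⌉ = 2643
j=14: r + 13k = 2846.625764… → ⌈·⌉ = 2847
j=15: r + 14k = 3050.272823… → ⌈·⌉ = 3051
j=16: r + 15k = 3253.919882… → ⌈·⌉ = 3254
j=17: r + 16k = 3457.566941… → ⌈·⌉ = 3458

200, 403, 607, 811, 1014, 1218, 1422, 1625, 1829, 2033, 2236, 2440, 2643, 2847, 3051, 3254, 3458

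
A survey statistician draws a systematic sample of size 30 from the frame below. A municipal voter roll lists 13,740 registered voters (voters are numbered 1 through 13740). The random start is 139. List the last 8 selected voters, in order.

k = N/n = 13740/30 = 458
23rd selection = 139 + 22×458 = 10215
24th: 10215 + 458 = 10673
25th: 10673 + 458 = 11131
26th: 11131 + 458 = 11589
27th: 11589 + 458 = 12047
28th: 12047 + 458 = 12505
29th: 12505 + 458 = 12963
30th: 12963 + 458 = 13421

10215, 10673, 11131, 11589, 12047, 12505, 12963, 13421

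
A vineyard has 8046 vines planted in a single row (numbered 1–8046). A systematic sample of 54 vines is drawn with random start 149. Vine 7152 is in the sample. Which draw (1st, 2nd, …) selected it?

48

k = 8046/54 = 149
position = (7152 − 149)/149 + 1 = 7003/149 + 1 = 47 + 1 = 48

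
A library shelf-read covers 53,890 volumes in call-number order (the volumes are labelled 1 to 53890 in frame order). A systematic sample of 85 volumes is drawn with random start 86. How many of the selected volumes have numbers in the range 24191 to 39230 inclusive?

k = 53890/85 = 634
First selection ≥ 24191: 86 + ⌈(24191−86)/634⌉·634 = 86 + 39×634 = 24812
Last selection ≤ 39230: 86 + ⌊(39230−86)/634⌋·634 = 86 + 61×634 = 38760
Count = 61 − 39 + 1 = 23

23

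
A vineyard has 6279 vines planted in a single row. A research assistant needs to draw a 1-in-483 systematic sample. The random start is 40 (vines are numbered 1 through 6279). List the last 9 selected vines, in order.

1972, 2455, 2938, 3421, 3904, 4387, 4870, 5353, 5836

5th selection = 40 + 4×483 = 1972
6th: 1972 + 483 = 2455
7th: 2455 + 483 = 2938
8th: 2938 + 483 = 3421
9th: 3421 + 483 = 3904
10th: 3904 + 483 = 4387
11th: 4387 + 483 = 4870
12th: 4870 + 483 = 5353
13th: 5353 + 483 = 5836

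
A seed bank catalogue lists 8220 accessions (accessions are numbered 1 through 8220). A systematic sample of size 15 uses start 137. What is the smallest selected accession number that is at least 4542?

5069

k = 8220/15 = 548
Steps past start: ⌈(4542 − 137)/548⌉ = ⌈4405/548⌉ = 9
Selected accession: 137 + 9×548 = 5069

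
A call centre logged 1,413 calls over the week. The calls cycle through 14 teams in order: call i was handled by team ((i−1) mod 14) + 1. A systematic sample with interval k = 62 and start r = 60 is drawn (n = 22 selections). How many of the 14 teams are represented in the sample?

7

Consecutive selections differ by k = 62, so their team numbers differ by 62 mod 14 = 6.
gcd(62, 14) = 2, so the sample visits 14/2 = 7 distinct residues mod 14.
Start 60 is team 4; the teams hit are 2, 4, 6, 8, 10, 12, 14.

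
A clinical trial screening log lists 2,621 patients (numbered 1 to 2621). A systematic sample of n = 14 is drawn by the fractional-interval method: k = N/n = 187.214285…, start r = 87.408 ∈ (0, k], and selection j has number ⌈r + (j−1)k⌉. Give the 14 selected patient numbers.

j=1: r + 0k = 87.408 → ⌈·⌉ = 88
j=2: r + 1k = 274.622285… → ⌈·⌉ = 275
j=3: r + 2k = 461.836571… → ⌈·⌉ = 462
j=4: r + 3k = 649.050857… → ⌈·⌉ = 650
j=5: r + 4k = 836.265142… → ⌈·⌉ = 837
j=6: r + 5k = 1023.479428… → ⌈·⌉ = 1024
j=7: r + 6k = 1210.693714… → ⌈·⌉ = 1211
j=8: r + 7k = 1397.908 → ⌈·⌉ = 1398
j=9: r + 8k = 1585.122285… → ⌈·⌉ = 1586
j=10: r + 9k = 1772.336571… → ⌈·⌉ = 1773
j=11: r + 10k = 1959.550857… → ⌈·⌉ = 1960
j=12: r + 11k = 2146.765142… → ⌈·⌉ = 2147
j=13: r + 12k = 2333.979428… → ⌈·⌉ = 2334
j=14: r + 13k = 2521.193714… → ⌈·⌉ = 2522

88, 275, 462, 650, 837, 1024, 1211, 1398, 1586, 1773, 1960, 2147, 2334, 2522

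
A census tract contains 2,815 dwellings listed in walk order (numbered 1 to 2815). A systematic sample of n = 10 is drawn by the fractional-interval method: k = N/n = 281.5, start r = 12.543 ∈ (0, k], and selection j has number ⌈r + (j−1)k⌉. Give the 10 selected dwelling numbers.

j=1: r + 0k = 12.543 → ⌈·⌉ = 13
j=2: r + 1k = 294.043 → ⌈·⌉ = 295
j=3: r + 2k = 575.543 → ⌈·⌉ = 576
j=4: r + 3k = 857.043 → ⌈·⌉ = 858
j=5: r + 4k = 1138.543 → ⌈·⌉ = 1139
j=6: r + 5k = 1420.043 → ⌈·⌉ = 1421
j=7: r + 6k = 1701.543 → ⌈·⌉ = 1702
j=8: r + 7k = 1983.043 → ⌈·⌉ = 1984
j=9: r + 8k = 2264.543 → ⌈·⌉ = 2265
j=10: r + 9k = 2546.043 → ⌈·⌉ = 2547

13, 295, 576, 858, 1139, 1421, 1702, 1984, 2265, 2547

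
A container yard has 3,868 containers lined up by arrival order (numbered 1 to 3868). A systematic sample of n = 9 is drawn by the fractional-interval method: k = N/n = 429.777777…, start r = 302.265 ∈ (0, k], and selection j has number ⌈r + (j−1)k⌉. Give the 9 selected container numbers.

j=1: r + 0k = 302.265 → ⌈·⌉ = 303
j=2: r + 1k = 732.042777… → ⌈·⌉ = 733
j=3: r + 2k = 1161.820555… → ⌈·⌉ = 1162
j=4: r + 3k = 1591.598333… → ⌈·⌉ = 1592
j=5: r + 4k = 2021.376111… → ⌈·⌉ = 2022
j=6: r + 5k = 2451.153888… → ⌈·⌉ = 2452
j=7: r + 6k = 2880.931666… → ⌈·⌉ = 2881
j=8: r + 7k = 3310.709444… → ⌈·⌉ = 3311
j=9: r + 8k = 3740.487222… → ⌈·⌉ = 3741

303, 733, 1162, 1592, 2022, 2452, 2881, 3311, 3741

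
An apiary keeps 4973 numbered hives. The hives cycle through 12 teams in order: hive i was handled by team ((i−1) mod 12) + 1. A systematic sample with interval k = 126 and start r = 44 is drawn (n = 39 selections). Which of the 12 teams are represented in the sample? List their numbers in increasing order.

Consecutive selections differ by k = 126, so their team numbers differ by 126 mod 12 = 6.
gcd(126, 12) = 6, so the sample visits 12/6 = 2 distinct residues mod 12.
Start 44 is team 8; the teams hit are 2, 8.

2, 8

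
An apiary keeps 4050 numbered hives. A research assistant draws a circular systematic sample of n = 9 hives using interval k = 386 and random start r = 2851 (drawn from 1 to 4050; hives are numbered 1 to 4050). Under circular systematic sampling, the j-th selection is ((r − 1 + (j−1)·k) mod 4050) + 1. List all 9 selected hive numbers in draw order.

2851, 3237, 3623, 4009, 345, 731, 1117, 1503, 1889

Selection 1: 2851
Selection 2: 2851 + 386 = 3237
Selection 3: 3237 + 386 = 3623
Selection 4: 3623 + 386 = 4009
Selection 5: 4009 + 386 = 4395 → 4395 − 4050 = 345
Selection 6: 345 + 386 = 731
Selection 7: 731 + 386 = 1117
Selection 8: 1117 + 386 = 1503
Selection 9: 1503 + 386 = 1889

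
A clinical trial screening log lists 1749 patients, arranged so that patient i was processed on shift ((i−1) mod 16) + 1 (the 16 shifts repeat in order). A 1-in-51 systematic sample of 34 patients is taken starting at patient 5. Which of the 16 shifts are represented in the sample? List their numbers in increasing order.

Consecutive selections differ by k = 51, so their shift numbers differ by 51 mod 16 = 3.
gcd(51, 16) = 1, so the sample visits 16/1 = 16 distinct residues mod 16.
Start 5 is shift 5; the shifts hit are 1, 2, 3, 4, 5, 6, 7, 8, 9, 10, 11, 12, 13, 14, 15, 16.

1, 2, 3, 4, 5, 6, 7, 8, 9, 10, 11, 12, 13, 14, 15, 16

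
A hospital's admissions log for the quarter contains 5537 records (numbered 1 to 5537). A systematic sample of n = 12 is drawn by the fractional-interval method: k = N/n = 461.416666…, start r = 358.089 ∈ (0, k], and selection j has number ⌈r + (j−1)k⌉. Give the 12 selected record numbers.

j=1: r + 0k = 358.089 → ⌈·⌉ = 359
j=2: r + 1k = 819.505666… → ⌈·⌉ = 820
j=3: r + 2k = 1280.922333… → ⌈·⌉ = 1281
j=4: r + 3k = 1742.339 → ⌈·⌉ = 1743
j=5: r + 4k = 2203.755666… → ⌈·⌉ = 2204
j=6: r + 5k = 2665.172333… → ⌈·⌉ = 2666
j=7: r + 6k = 3126.589 → ⌈·⌉ = 3127
j=8: r + 7k = 3588.005666… → ⌈·⌉ = 3589
j=9: r + 8k = 4049.422333… → ⌈·⌉ = 4050
j=10: r + 9k = 4510.839 → ⌈·⌉ = 4511
j=11: r + 10k = 4972.255666… → ⌈·⌉ = 4973
j=12: r + 11k = 5433.672333… → ⌈·⌉ = 5434

359, 820, 1281, 1743, 2204, 2666, 3127, 3589, 4050, 4511, 4973, 5434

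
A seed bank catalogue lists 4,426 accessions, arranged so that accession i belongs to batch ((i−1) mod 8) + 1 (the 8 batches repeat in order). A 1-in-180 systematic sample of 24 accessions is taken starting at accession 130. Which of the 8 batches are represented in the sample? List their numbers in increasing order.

2, 6

Consecutive selections differ by k = 180, so their batch numbers differ by 180 mod 8 = 4.
gcd(180, 8) = 4, so the sample visits 8/4 = 2 distinct residues mod 8.
Start 130 is batch 2; the batches hit are 2, 6.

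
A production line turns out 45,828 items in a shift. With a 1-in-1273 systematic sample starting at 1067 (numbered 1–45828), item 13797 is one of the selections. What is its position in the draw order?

11

k = 1273
position = (13797 − 1067)/1273 + 1 = 12730/1273 + 1 = 10 + 1 = 11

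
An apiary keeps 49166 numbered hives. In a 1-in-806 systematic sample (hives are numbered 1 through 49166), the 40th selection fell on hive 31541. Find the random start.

107

k = 806
r = 31541 − (40−1)×806 = 31541 − 31434 = 107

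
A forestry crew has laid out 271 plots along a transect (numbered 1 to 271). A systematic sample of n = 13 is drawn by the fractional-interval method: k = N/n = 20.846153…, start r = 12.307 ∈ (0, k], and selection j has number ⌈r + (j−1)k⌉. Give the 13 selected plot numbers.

j=1: r + 0k = 12.307 → ⌈·⌉ = 13
j=2: r + 1k = 33.153153… → ⌈·⌉ = 34
j=3: r + 2k = 53.999307… → ⌈·⌉ = 54
j=4: r + 3k = 74.845461… → ⌈·⌉ = 75
j=5: r + 4k = 95.691615… → ⌈·⌉ = 96
j=6: r + 5k = 116.537769… → ⌈·⌉ = 117
j=7: r + 6k = 137.383923… → ⌈·⌉ = 138
j=8: r + 7k = 158.230076… → ⌈·⌉ = 159
j=9: r + 8k = 179.076230… → ⌈·⌉ = 180
j=10: r + 9k = 199.922384… → ⌈·⌉ = 200
j=11: r + 10k = 220.768538… → ⌈·⌉ = 221
j=12: r + 11k = 241.614692… → ⌈·⌉ = 242
j=13: r + 12k = 262.460846… → ⌈·⌉ = 263

13, 34, 54, 75, 96, 117, 138, 159, 180, 200, 221, 242, 263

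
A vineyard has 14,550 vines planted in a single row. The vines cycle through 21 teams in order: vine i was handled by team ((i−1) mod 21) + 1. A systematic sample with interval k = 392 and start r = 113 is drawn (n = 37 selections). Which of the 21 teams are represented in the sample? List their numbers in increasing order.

1, 8, 15

Consecutive selections differ by k = 392, so their team numbers differ by 392 mod 21 = 14.
gcd(392, 21) = 7, so the sample visits 21/7 = 3 distinct residues mod 21.
Start 113 is team 8; the teams hit are 1, 8, 15.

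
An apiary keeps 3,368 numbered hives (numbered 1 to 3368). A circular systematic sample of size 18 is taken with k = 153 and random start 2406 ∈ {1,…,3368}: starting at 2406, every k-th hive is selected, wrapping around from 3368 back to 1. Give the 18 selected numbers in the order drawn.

Selection 1: 2406
Selection 2: 2406 + 153 = 2559
Selection 3: 2559 + 153 = 2712
Selection 4: 2712 + 153 = 2865
Selection 5: 2865 + 153 = 3018
Selection 6: 3018 + 153 = 3171
Selection 7: 3171 + 153 = 3324
Selection 8: 3324 + 153 = 3477 → 3477 − 3368 = 109
Selection 9: 109 + 153 = 262
Selection 10: 262 + 153 = 415
Selection 11: 415 + 153 = 568
Selection 12: 568 + 153 = 721
Selection 13: 721 + 153 = 874
Selection 14: 874 + 153 = 1027
Selection 15: 1027 + 153 = 1180
Selection 16: 1180 + 153 = 1333
Selection 17: 1333 + 153 = 1486
Selection 18: 1486 + 153 = 1639

2406, 2559, 2712, 2865, 3018, 3171, 3324, 109, 262, 415, 568, 721, 874, 1027, 1180, 1333, 1486, 1639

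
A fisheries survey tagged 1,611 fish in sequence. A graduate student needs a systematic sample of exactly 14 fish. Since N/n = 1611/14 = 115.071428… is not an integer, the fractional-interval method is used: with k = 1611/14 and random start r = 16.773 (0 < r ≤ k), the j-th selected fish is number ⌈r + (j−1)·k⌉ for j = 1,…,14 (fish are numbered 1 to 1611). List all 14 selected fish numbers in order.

j=1: r + 0k = 16.773 → ⌈·⌉ = 17
j=2: r + 1k = 131.844428… → ⌈·⌉ = 132
j=3: r + 2k = 246.915857… → ⌈·⌉ = 247
j=4: r + 3k = 361.987285… → ⌈·⌉ = 362
j=5: r + 4k = 477.058714… → ⌈·⌉ = 478
j=6: r + 5k = 592.130142… → ⌈·⌉ = 593
j=7: r + 6k = 707.201571… → ⌈·⌉ = 708
j=8: r + 7k = 822.273 → ⌈·⌉ = 823
j=9: r + 8k = 937.344428… → ⌈·⌉ = 938
j=10: r + 9k = 1052.415857… → ⌈·⌉ = 1053
j=11: r + 10k = 1167.487285… → ⌈·⌉ = 1168
j=12: r + 11k = 1282.558714… → ⌈·⌉ = 1283
j=13: r + 12k = 1397.630142… → ⌈·⌉ = 1398
j=14: r + 13k = 1512.701571… → ⌈·⌉ = 1513

17, 132, 247, 362, 478, 593, 708, 823, 938, 1053, 1168, 1283, 1398, 1513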